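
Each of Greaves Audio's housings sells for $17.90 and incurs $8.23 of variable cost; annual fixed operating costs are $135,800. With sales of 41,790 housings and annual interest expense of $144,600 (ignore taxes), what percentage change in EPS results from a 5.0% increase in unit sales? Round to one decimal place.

+16.3%

At 41,790 units, contribution = 41,790 × $9.67 = $404,109.30.
Operating income = contribution − fixed costs = $404,109.30 − $135,800 = $268,309.30.
Interest = $144,600.00, so EBIT − I = $123,709.30.
Degree of combined leverage = contribution ÷ (EBIT − I) = $404,109.30 ÷ $123,709.30 = 3.2666.
EPS therefore changes by 3.2666 × (+5.0%) = +16.3%.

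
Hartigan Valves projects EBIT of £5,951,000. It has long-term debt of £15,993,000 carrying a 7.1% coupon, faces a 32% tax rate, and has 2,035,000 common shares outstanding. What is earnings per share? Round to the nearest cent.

Pre-tax income = £5,951,000 − £1,135,503.00 = £4,815,497.00.
Net income = £4,815,497.00 × (1 − 0.32) = £3,274,537.96.
Per share: £3,274,537.96 / 2,035,000 shares = £1.61.

£1.61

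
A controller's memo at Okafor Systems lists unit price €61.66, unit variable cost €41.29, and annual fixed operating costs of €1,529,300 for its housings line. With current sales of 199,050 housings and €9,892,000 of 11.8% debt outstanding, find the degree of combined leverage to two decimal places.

2.99

At 199,050 units, contribution = 199,050 × €20.37 = €4,054,648.50.
Operating income = contribution − fixed costs = €4,054,648.50 − €1,529,300 = €2,525,348.50. Interest = €1,167,256.00.
DOL = €4,054,648.50 ÷ €2,525,348.50 = 1.6056; DFL = €2,525,348.50 ÷ €1,358,092.50 = 1.8595.
DCL = DOL × DFL = 1.6056 × 1.8595 = 2.9856.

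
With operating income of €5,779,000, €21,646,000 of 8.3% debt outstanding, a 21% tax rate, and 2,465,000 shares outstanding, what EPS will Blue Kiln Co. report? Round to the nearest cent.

Interest = €1,796,618.00, so EBT = €5,779,000 − €1,796,618.00 = €3,982,382.00.
Net income = €3,982,382.00 × (1 − 0.21) = €3,146,081.78.
Per share: €3,146,081.78 / 2,465,000 shares = €1.28.

€1.28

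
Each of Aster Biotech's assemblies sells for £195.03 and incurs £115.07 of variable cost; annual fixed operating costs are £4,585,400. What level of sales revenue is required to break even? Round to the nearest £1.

CM per unit = £195.03 − £115.07 = £79.96; CM ratio = £79.96 / £195.03 = 0.4100.
Break-even sales = FC ÷ CM ratio = £4,585,400 × £195.03 / £79.96 = £11,184,224.

£11,184,224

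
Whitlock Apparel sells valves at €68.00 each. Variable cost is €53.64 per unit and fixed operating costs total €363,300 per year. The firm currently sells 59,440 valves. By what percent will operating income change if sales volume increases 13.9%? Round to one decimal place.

+24.2%

At 59,440 units, contribution = 59,440 × €14.36 = €853,558.40.
Operating income = contribution − fixed costs = €853,558.40 − €363,300 = €490,258.40.
DOL = contribution ÷ EBIT = €853,558.40 ÷ €490,258.40 = 1.7410.
So EBIT moves 1.7410 × (+13.9%) = +24.2%.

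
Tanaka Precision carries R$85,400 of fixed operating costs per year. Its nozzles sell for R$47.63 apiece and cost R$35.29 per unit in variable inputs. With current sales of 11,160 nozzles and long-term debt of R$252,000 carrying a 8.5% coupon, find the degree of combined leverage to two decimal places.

4.46

Contribution at this volume is 11,160 × R$12.34 = R$137,714.40.
EBIT = R$137,714.40 − R$85,400 = R$52,314.40. Interest = R$21,420.00, so EBIT − I = R$30,894.40.
Degree of total leverage = total CM / (EBIT − interest) = R$137,714.40 / R$30,894.40 = 4.4576.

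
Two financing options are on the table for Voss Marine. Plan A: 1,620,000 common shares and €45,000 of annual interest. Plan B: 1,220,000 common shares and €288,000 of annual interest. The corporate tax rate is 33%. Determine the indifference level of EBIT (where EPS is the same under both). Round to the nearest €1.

At indifference, (EBIT − 45,000)(1 − t)/1,620,000 = (EBIT − 288,000)(1 − t)/1,220,000.
Cancelling (1 − t) and cross-multiplying: 1,220,000·(EBIT − 45,000) = 1,620,000·(EBIT − 288,000).
Solving, EBIT = (288,000·1,620,000 − 45,000·1,220,000) / (1,620,000 − 1,220,000) = 411,660,000,000 / 400,000 = 1,029,150.00.

€1,029,150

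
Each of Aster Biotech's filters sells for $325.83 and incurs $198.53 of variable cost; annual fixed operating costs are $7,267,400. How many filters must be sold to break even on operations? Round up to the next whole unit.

Unit CM = price − variable cost = $325.83 − $198.53 = $127.30.
Break-even volume = fixed costs ÷ CM per unit = $7,267,400 ÷ $127.30 = 57,088.77, so 57,089 filters.

57,089 filters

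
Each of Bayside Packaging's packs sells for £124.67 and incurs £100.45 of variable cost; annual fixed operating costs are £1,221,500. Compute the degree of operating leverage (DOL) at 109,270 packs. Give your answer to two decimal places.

Total contribution margin = 109,270 × £24.22 = £2,646,519.40.
Operating income = contribution − fixed costs = £2,646,519.40 − £1,221,500 = £1,425,019.40.
DOL = contribution ÷ EBIT = £2,646,519.40 ÷ £1,425,019.40 = 1.8572.

1.86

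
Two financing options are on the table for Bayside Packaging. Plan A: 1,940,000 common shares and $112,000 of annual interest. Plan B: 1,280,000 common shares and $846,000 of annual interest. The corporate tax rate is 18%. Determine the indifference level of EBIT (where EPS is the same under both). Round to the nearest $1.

Set EPS_A = EPS_B: (EBIT − $112,000)(1 − 0.18) ÷ 1,940,000 = (EBIT − $846,000)(1 − 0.18) ÷ 1,280,000.
Cancelling (1 − t) and cross-multiplying: 1,280,000·(EBIT − 112,000) = 1,940,000·(EBIT − 846,000).
EBIT × (1,940,000 − 1,280,000) = 846,000 × 1,940,000 − 112,000 × 1,280,000 = 1,497,880,000,000, so EBIT = 1,497,880,000,000 ÷ 660,000 = 2,269,515.15.

$2,269,515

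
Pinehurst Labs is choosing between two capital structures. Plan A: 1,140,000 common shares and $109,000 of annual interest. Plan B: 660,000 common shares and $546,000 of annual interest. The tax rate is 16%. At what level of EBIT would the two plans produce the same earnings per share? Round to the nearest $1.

Set EPS_A = EPS_B: (EBIT − $109,000)(1 − 0.16) ÷ 1,140,000 = (EBIT − $546,000)(1 − 0.16) ÷ 660,000.
The (1 − t) factor cancels: (EBIT − 109,000) × 660,000 = (EBIT − 546,000) × 1,140,000.
Solving, EBIT = (546,000·1,140,000 − 109,000·660,000) / (1,140,000 − 660,000) = 550,500,000,000 / 480,000 = 1,146,875.00.

$1,146,875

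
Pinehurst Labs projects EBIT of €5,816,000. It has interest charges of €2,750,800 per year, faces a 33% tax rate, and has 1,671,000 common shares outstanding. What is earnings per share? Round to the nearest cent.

€1.23

Pre-tax income = €5,816,000 − €2,750,800.00 = €3,065,200.00.
Net income = €3,065,200.00 × (1 − 0.33) = €2,053,684.00.
Per share: €2,053,684.00 / 1,671,000 shares = €1.23.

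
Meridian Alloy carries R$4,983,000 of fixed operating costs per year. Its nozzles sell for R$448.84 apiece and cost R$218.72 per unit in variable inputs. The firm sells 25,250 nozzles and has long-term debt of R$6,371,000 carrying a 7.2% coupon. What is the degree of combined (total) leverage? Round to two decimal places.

15.75

Total contribution margin = 25,250 × R$230.12 = R$5,810,530.00.
EBIT = R$5,810,530.00 − R$4,983,000 = R$827,530.00. Interest = R$458,712.00.
DOL = R$5,810,530.00 ÷ R$827,530.00 = 7.0215; DFL = R$827,530.00 ÷ R$368,818.00 = 2.2437.
Combined leverage = 7.0215 × 2.2437 = 15.7541.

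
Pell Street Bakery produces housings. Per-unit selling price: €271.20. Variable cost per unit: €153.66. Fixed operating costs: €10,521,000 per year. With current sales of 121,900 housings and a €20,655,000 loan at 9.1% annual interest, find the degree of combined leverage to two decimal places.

7.43

Contribution at this volume is 121,900 × €117.54 = €14,328,126.00.
Subtracting fixed costs: EBIT = €14,328,126.00 − €10,521,000 = €3,807,126.00. Interest = €1,879,605.00.
DOL = €14,328,126.00 ÷ €3,807,126.00 = 3.7635; DFL = €3,807,126.00 ÷ €1,927,521.00 = 1.9751.
DCL = DOL × DFL = 3.7635 × 1.9751 = 7.4333.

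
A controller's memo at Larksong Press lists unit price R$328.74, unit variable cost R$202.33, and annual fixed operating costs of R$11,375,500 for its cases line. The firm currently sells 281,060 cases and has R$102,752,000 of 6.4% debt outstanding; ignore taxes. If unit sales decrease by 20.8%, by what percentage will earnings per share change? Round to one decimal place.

-42.0%

Total contribution margin = 281,060 × R$126.41 = R$35,528,794.60.
Operating income = contribution − fixed costs = R$35,528,794.60 − R$11,375,500 = R$24,153,294.60.
Interest = R$6,576,128.00, so EBIT − I = R$17,577,166.60.
Degree of combined leverage = contribution ÷ (EBIT − I) = R$35,528,794.60 ÷ R$17,577,166.60 = 2.0213.
EPS therefore changes by 2.0213 × (-20.8%) = -42.0%.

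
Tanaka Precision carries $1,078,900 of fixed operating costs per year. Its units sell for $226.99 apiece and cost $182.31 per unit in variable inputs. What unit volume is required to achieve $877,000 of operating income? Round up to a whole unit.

43,776 units

Each unit contributes $226.99 − $182.31 = $44.68.
Need Q such that Q × $44.68 − $1,078,900 = $877,000, i.e. Q = $1,955,900 / $44.68 = 43,775.74 → 43,776.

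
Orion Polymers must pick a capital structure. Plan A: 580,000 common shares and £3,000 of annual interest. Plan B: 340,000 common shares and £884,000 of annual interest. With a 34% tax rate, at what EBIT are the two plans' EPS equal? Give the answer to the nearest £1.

At indifference, (EBIT − 3,000)(1 − t)/580,000 = (EBIT − 884,000)(1 − t)/340,000.
The (1 − t) factor cancels: (EBIT − 3,000) × 340,000 = (EBIT − 884,000) × 580,000.
EBIT × (580,000 − 340,000) = 884,000 × 580,000 − 3,000 × 340,000 = 511,700,000,000, so EBIT = 511,700,000,000 ÷ 240,000 = 2,132,083.33.

£2,132,083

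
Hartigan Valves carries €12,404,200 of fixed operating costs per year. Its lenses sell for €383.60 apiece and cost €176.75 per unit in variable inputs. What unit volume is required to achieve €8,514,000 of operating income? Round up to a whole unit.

101,128 lenses

Contribution margin per unit = €383.60 − €176.75 = €206.85.
Required volume = (fixed costs + target profit) ÷ CM = (€12,404,200 + €8,514,000) ÷ €206.85 = 101,127.39, so 101,128 lenses.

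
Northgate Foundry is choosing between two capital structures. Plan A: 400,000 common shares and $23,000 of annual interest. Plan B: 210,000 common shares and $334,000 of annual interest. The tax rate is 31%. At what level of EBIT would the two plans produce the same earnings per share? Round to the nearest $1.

$677,737

At indifference, (EBIT − 23,000)(1 − t)/400,000 = (EBIT − 334,000)(1 − t)/210,000.
The (1 − t) factor cancels: (EBIT − 23,000) × 210,000 = (EBIT − 334,000) × 400,000.
Solving, EBIT = (334,000·400,000 − 23,000·210,000) / (400,000 − 210,000) = 128,770,000,000 / 190,000 = 677,736.84.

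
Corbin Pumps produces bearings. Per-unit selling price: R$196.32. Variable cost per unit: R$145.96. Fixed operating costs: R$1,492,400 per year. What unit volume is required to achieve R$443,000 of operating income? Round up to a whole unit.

38,432 bearings

Unit CM = price − variable cost = R$196.32 − R$145.96 = R$50.36.
Units = (FC + target) / CM = (R$1,492,400 + R$443,000) / R$50.36 = 38,431.29, so 38,432 bearings.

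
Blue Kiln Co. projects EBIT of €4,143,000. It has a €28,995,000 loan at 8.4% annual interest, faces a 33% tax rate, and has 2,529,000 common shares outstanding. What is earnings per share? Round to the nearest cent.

€0.45

Pre-tax income = €4,143,000 − €2,435,580.00 = €1,707,420.00.
Net income = €1,707,420.00 × (1 − 0.33) = €1,143,971.40.
Per share: €1,143,971.40 / 2,529,000 shares = €0.45.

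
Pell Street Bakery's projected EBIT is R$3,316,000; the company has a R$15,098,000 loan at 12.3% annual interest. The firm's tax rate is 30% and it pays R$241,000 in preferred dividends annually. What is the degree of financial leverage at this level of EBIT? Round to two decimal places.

2.97

Interest = R$1,857,054.00.
Preferred dividends grossed up pre-tax: R$241,000 / (1 − 0.30) = R$344,285.71.
DFL = EBIT ÷ [EBIT − I − D_p/(1−t)] = R$3,316,000 ÷ [R$3,316,000 − R$1,857,054.00 − R$344,285.71] = R$3,316,000 ÷ R$1,114,660.29 = 2.9749.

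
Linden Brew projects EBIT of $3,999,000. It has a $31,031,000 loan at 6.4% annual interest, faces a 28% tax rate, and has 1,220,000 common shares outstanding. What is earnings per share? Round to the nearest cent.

Interest = $1,985,984.00, so EBT = $3,999,000 − $1,985,984.00 = $2,013,016.00.
After tax at 28%: net income = $2,013,016.00 × 0.72 = $1,449,371.52.
EPS = $1,449,371.52 ÷ 1,220,000 = $1.19.

$1.19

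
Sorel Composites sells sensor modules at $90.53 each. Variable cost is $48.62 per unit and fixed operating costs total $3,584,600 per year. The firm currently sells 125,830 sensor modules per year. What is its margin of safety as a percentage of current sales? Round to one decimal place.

Each unit contributes $90.53 − $48.62 = $41.91. Break-even units = $3,584,600 ÷ $41.91 = 85,530.90; break-even revenue = 85,530.90 × $90.53 = $7,743,112.34.
Actual sales revenue = 125,830 × $90.53 = $11,391,389.90.
Margin of safety = ($11,391,389.90 − $7,743,112.34) ÷ $11,391,389.90 = 32.0%.

32.0%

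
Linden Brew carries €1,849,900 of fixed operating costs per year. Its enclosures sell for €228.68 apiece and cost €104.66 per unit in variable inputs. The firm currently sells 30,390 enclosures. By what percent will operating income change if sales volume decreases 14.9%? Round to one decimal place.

-29.3%

At 30,390 units, contribution = 30,390 × €124.02 = €3,768,967.80.
Operating income = contribution − fixed costs = €3,768,967.80 − €1,849,900 = €1,919,067.80.
DOL = contribution ÷ EBIT = €3,768,967.80 ÷ €1,919,067.80 = 1.9640.
%ΔEBIT = DOL × %ΔSales = 1.9640 × -14.9% = -29.3%.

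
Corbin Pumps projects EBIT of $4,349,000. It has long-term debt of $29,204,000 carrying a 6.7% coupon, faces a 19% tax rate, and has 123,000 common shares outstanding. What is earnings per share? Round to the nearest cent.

$15.75

Pre-tax income = $4,349,000 − $1,956,668.00 = $2,392,332.00.
After tax at 19%: net income = $2,392,332.00 × 0.81 = $1,937,788.92.
Per share: $1,937,788.92 / 123,000 shares = $15.75.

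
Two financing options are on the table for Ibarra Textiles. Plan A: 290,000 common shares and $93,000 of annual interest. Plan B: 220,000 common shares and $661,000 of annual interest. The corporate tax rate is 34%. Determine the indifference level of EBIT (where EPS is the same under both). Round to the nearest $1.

$2,446,143

Set EPS_A = EPS_B: (EBIT − $93,000)(1 − 0.34) ÷ 290,000 = (EBIT − $661,000)(1 − 0.34) ÷ 220,000.
The (1 − t) factor cancels: (EBIT − 93,000) × 220,000 = (EBIT − 661,000) × 290,000.
Solving, EBIT = (661,000·290,000 − 93,000·220,000) / (290,000 − 220,000) = 171,230,000,000 / 70,000 = 2,446,142.86.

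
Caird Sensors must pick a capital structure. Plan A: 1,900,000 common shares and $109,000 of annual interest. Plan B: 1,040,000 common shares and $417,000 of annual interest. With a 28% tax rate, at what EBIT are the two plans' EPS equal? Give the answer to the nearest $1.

At indifference, (EBIT − 109,000)(1 − t)/1,900,000 = (EBIT − 417,000)(1 − t)/1,040,000.
Cancelling (1 − t) and cross-multiplying: 1,040,000·(EBIT − 109,000) = 1,900,000·(EBIT − 417,000).
EBIT × (1,900,000 − 1,040,000) = 417,000 × 1,900,000 − 109,000 × 1,040,000 = 678,940,000,000, so EBIT = 678,940,000,000 ÷ 860,000 = 789,465.12.

$789,465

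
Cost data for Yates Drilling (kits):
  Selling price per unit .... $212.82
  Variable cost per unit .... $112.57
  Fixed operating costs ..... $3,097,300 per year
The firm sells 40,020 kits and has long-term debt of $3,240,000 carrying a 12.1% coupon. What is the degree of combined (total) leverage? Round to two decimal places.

At 40,020 units, contribution = 40,020 × $100.25 = $4,012,005.00.
Operating income = contribution − fixed costs = $4,012,005.00 − $3,097,300 = $914,705.00. Interest = $392,040.00, so EBIT − I = $522,665.00.
Degree of total leverage = total CM / (EBIT − interest) = $4,012,005.00 / $522,665.00 = 7.6761.

7.68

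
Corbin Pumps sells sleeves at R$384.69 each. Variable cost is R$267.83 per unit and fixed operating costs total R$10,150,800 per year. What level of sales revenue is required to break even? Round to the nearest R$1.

CM per unit = R$384.69 − R$267.83 = R$116.86; CM ratio = R$116.86 / R$384.69 = 0.3038.
Break-even sales = FC ÷ CM ratio = R$10,150,800 × R$384.69 / R$116.86 = R$33,415,294.

R$33,415,294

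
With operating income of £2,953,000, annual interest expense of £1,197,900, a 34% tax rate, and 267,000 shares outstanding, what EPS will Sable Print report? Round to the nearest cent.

£4.34

Interest = £1,197,900.00, so EBT = £2,953,000 − £1,197,900.00 = £1,755,100.00.
Net income = £1,755,100.00 × (1 − 0.34) = £1,158,366.00.
EPS = £1,158,366.00 ÷ 267,000 = £4.34.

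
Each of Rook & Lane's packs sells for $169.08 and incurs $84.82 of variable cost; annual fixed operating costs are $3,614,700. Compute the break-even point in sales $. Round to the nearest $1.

$7,253,424

CM per unit = $169.08 − $84.82 = $84.26; CM ratio = $84.26 / $169.08 = 0.4983.
Break-even revenue = fixed costs × price ÷ CM = $3,614,700 × $169.08 ÷ $84.26 = $7,253,424.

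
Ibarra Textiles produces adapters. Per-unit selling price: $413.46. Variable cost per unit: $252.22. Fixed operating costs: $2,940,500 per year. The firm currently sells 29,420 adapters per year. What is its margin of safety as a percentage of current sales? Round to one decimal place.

Contribution margin per unit = $413.46 − $252.22 = $161.24. Break-even units = $2,940,500 ÷ $161.24 = 18,236.79; break-even revenue = 18,236.79 × $413.46 = $7,540,183.14.
Current sales = 29,420 × $413.46 = $12,163,993.20.
Margin of safety = ($12,163,993.20 − $7,540,183.14) ÷ $12,163,993.20 = 38.0%.

38.0%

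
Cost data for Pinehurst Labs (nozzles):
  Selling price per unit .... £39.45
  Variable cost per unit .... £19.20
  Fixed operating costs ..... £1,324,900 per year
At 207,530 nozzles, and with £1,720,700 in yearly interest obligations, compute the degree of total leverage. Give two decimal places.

At 207,530 units, contribution = 207,530 × £20.25 = £4,202,482.50.
Operating income = contribution − fixed costs = £4,202,482.50 − £1,324,900 = £2,877,582.50. Interest = £1,720,700.00.
DOL = £4,202,482.50 ÷ £2,877,582.50 = 1.4604; DFL = £2,877,582.50 ÷ £1,156,882.50 = 2.4874.
DCL = DOL × DFL = 1.4604 × 2.4874 = 3.6326.

3.63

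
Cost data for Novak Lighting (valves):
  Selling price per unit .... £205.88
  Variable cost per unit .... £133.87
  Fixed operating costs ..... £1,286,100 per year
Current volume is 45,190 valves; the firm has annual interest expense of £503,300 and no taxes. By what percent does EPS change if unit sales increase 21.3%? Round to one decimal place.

At 45,190 units, contribution = 45,190 × £72.01 = £3,254,131.90.
Operating income = contribution − fixed costs = £3,254,131.90 − £1,286,100 = £1,968,031.90.
After interest of £503,300.00, pre-tax earnings = £1,464,731.90.
DCL = total CM / (EBIT − I) = £3,254,131.90 / £1,464,731.90 = 2.2217.
%ΔEPS = DCL × %ΔSales = 2.2217 × +21.3% = +47.3%.

+47.3%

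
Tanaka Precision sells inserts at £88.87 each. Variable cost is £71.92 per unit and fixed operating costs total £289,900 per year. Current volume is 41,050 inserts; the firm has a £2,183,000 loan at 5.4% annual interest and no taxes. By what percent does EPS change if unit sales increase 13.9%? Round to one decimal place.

Total contribution margin = 41,050 × £16.95 = £695,797.50.
Operating income = contribution − fixed costs = £695,797.50 − £289,900 = £405,897.50.
After interest of £117,882.00, pre-tax earnings = £288,015.50.
DCL = total CM / (EBIT − I) = £695,797.50 / £288,015.50 = 2.4158.
EPS therefore changes by 2.4158 × (+13.9%) = +33.6%.

+33.6%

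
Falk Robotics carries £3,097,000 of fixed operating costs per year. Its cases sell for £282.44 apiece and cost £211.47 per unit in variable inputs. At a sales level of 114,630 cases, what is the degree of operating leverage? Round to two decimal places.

1.61

At 114,630 units, contribution = 114,630 × £70.97 = £8,135,291.10.
EBIT = £8,135,291.10 − £3,097,000 = £5,038,291.10.
So DOL = total CM / EBIT = £8,135,291.10 / £5,038,291.10 = 1.6147.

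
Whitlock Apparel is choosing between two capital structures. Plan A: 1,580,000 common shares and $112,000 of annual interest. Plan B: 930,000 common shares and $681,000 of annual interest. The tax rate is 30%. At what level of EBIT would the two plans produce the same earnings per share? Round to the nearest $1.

Set EPS_A = EPS_B: (EBIT − $112,000)(1 − 0.30) ÷ 1,580,000 = (EBIT − $681,000)(1 − 0.30) ÷ 930,000.
The (1 − t) factor cancels: (EBIT − 112,000) × 930,000 = (EBIT − 681,000) × 1,580,000.
EBIT × (1,580,000 − 930,000) = 681,000 × 1,580,000 − 112,000 × 930,000 = 971,820,000,000, so EBIT = 971,820,000,000 ÷ 650,000 = 1,495,107.69.

$1,495,108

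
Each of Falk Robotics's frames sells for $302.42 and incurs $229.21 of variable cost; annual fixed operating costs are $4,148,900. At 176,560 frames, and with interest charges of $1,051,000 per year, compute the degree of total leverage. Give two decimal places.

Total contribution margin = 176,560 × $73.21 = $12,925,957.60.
EBIT = $12,925,957.60 − $4,148,900 = $8,777,057.60. Interest = $1,051,000.00.
DOL = $12,925,957.60 ÷ $8,777,057.60 = 1.4727; DFL = $8,777,057.60 ÷ $7,726,057.60 = 1.1360.
Combined leverage = 1.4727 × 1.1360 = 1.6730.

1.67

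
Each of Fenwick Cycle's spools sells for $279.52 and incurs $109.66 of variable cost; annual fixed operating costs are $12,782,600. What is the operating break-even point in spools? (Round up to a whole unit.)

75,254 spools

Unit CM = price − variable cost = $279.52 − $109.66 = $169.86.
Break-even Q = $12,782,600 / $169.86 = 75,253.74 → 75,254 spools.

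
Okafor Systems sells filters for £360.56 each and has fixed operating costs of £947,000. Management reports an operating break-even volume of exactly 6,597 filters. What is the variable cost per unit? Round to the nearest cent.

£217.01

Contribution per unit must be FC / Q = £947,000 / 6,597 = £143.5501.
Variable cost per unit = £360.56 − £143.5501 = £217.01.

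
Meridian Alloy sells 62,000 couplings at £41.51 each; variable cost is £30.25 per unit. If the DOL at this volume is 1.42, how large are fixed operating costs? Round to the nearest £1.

At 62,000 units, contribution = 62,000 × £11.26 = £698,120.00.
DOL = contribution / EBIT, so EBIT = £698,120.00 / 1.42 = £491,633.80.
And FC = contribution − EBIT = £698,120.00 − £491,633.80 = £206,486.

£206,486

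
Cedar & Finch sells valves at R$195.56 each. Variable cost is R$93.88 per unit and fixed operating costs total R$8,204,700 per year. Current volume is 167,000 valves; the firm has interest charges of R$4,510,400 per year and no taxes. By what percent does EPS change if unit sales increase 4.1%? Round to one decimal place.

+16.3%

Total contribution margin = 167,000 × R$101.68 = R$16,980,560.00.
EBIT = R$16,980,560.00 − R$8,204,700 = R$8,775,860.00.
After interest of R$4,510,400.00, pre-tax earnings = R$4,265,460.00.
Degree of combined leverage = contribution ÷ (EBIT − I) = R$16,980,560.00 ÷ R$4,265,460.00 = 3.9809.
EPS therefore changes by 3.9809 × (+4.1%) = +16.3%.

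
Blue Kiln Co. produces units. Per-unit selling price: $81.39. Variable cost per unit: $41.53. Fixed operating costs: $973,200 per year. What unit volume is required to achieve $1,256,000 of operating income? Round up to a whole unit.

Unit CM = price − variable cost = $81.39 − $41.53 = $39.86.
Need Q such that Q × $39.86 − $973,200 = $1,256,000, i.e. Q = $2,229,200 / $39.86 = 55,925.74 → 55,926.

55,926 units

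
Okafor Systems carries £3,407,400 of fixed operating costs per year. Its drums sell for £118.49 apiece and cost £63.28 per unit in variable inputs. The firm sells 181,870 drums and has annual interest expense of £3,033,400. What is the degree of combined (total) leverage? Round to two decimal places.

At 181,870 units, contribution = 181,870 × £55.21 = £10,041,042.70.
Subtracting fixed costs: EBIT = £10,041,042.70 − £3,407,400 = £6,633,642.70. Interest = £3,033,400.00.
DOL = £10,041,042.70 ÷ £6,633,642.70 = 1.5137; DFL = £6,633,642.70 ÷ £3,600,242.70 = 1.8426.
Combined leverage = 1.5137 × 1.8426 = 2.7891.

2.79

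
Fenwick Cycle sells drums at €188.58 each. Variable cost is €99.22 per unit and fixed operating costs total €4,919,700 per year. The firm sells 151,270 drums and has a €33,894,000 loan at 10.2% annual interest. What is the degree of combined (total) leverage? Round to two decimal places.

Contribution at this volume is 151,270 × €89.36 = €13,517,487.20.
Operating income = contribution − fixed costs = €13,517,487.20 − €4,919,700 = €8,597,787.20. Interest = €3,457,188.00, so EBIT − I = €5,140,599.20.
Degree of total leverage = total CM / (EBIT − interest) = €13,517,487.20 / €5,140,599.20 = 2.6296.

2.63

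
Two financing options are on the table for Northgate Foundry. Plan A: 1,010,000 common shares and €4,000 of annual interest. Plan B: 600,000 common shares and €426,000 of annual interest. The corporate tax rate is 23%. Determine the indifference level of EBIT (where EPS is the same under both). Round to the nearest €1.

€1,043,561

Set EPS_A = EPS_B: (EBIT − €4,000)(1 − 0.23) ÷ 1,010,000 = (EBIT − €426,000)(1 − 0.23) ÷ 600,000.
The (1 − t) factor cancels: (EBIT − 4,000) × 600,000 = (EBIT − 426,000) × 1,010,000.
Solving, EBIT = (426,000·1,010,000 − 4,000·600,000) / (1,010,000 − 600,000) = 427,860,000,000 / 410,000 = 1,043,560.98.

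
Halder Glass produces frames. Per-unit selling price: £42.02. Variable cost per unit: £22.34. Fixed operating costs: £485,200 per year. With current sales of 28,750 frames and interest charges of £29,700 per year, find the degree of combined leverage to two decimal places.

11.12

Total contribution margin = 28,750 × £19.68 = £565,800.00.
Subtracting fixed costs: EBIT = £565,800.00 − £485,200 = £80,600.00. Interest = £29,700.00, so EBIT − I = £50,900.00.
Degree of total leverage = total CM / (EBIT − interest) = £565,800.00 / £50,900.00 = 11.1159.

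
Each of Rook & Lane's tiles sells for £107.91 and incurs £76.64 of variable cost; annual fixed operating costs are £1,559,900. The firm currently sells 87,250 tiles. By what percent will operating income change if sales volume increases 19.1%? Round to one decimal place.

Contribution at this volume is 87,250 × £31.27 = £2,728,307.50.
Operating income = contribution − fixed costs = £2,728,307.50 − £1,559,900 = £1,168,407.50.
DOL = contribution ÷ EBIT = £2,728,307.50 ÷ £1,168,407.50 = 2.3351.
Operating income changes by 2.3351 × +19.1% = +44.6%.

+44.6%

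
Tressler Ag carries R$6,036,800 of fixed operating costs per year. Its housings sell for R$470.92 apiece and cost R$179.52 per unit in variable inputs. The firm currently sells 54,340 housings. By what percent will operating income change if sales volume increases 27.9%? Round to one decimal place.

+45.1%

At 54,340 units, contribution = 54,340 × R$291.40 = R$15,834,676.00.
EBIT = R$15,834,676.00 − R$6,036,800 = R$9,797,876.00.
DOL = contribution ÷ EBIT = R$15,834,676.00 ÷ R$9,797,876.00 = 1.6161.
Operating income changes by 1.6161 × +27.9% = +45.1%.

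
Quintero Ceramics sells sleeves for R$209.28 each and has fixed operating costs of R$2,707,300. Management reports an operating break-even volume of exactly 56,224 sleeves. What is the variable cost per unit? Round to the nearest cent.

At break-even, FC = Q × (P − VC), so P − VC = R$2,707,300 ÷ 56,224 = R$48.1520.
Hence VC = price − CM = R$209.28 − R$48.1520 = R$161.13.

R$161.13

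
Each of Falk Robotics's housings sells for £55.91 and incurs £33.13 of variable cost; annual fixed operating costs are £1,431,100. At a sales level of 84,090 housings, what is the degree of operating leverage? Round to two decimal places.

At 84,090 units, contribution = 84,090 × £22.78 = £1,915,570.20.
EBIT = £1,915,570.20 − £1,431,100 = £484,470.20.
So DOL = total CM / EBIT = £1,915,570.20 / £484,470.20 = 3.9539.

3.95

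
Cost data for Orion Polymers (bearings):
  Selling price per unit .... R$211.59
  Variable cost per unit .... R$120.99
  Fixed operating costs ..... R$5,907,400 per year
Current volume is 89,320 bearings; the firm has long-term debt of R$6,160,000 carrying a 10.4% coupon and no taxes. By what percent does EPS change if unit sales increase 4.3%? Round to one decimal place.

+22.5%

Contribution at this volume is 89,320 × R$90.60 = R$8,092,392.00.
EBIT = R$8,092,392.00 − R$5,907,400 = R$2,184,992.00.
After interest of R$640,640.00, pre-tax earnings = R$1,544,352.00.
DCL = total CM / (EBIT − I) = R$8,092,392.00 / R$1,544,352.00 = 5.2400.
%ΔEPS = DCL × %ΔSales = 5.2400 × +4.3% = +22.5%.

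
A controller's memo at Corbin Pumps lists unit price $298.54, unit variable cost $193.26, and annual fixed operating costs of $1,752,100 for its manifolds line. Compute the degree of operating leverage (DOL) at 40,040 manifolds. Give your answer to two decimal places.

At 40,040 units, contribution = 40,040 × $105.28 = $4,215,411.20.
Subtracting fixed costs: EBIT = $4,215,411.20 − $1,752,100 = $2,463,311.20.
DOL = contribution ÷ EBIT = $4,215,411.20 ÷ $2,463,311.20 = 1.7113.

1.71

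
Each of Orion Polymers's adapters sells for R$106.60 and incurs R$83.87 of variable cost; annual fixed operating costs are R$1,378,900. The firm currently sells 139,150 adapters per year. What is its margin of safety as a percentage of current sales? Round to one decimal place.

Contribution margin per unit = R$106.60 − R$83.87 = R$22.73. Break-even units = R$1,378,900 ÷ R$22.73 = 60,664.32; break-even revenue = 60,664.32 × R$106.60 = R$6,466,816.54.
Current sales = 139,150 × R$106.60 = R$14,833,390.00.
Margin of safety = (R$14,833,390.00 − R$6,466,816.54) ÷ R$14,833,390.00 = 56.4%.

56.4%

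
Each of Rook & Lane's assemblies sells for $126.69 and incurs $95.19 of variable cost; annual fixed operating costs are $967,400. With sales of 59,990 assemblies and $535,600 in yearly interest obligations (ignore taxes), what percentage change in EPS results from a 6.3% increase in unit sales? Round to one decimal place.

Total contribution margin = 59,990 × $31.50 = $1,889,685.00.
Operating income = contribution − fixed costs = $1,889,685.00 − $967,400 = $922,285.00.
After interest of $535,600.00, pre-tax earnings = $386,685.00.
DCL = total CM / (EBIT − I) = $1,889,685.00 / $386,685.00 = 4.8869.
EPS therefore changes by 4.8869 × (+6.3%) = +30.8%.

+30.8%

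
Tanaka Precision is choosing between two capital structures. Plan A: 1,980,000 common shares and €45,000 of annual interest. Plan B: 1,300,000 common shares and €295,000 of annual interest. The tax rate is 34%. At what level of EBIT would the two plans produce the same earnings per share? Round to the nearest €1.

Set EPS_A = EPS_B: (EBIT − €45,000)(1 − 0.34) ÷ 1,980,000 = (EBIT − €295,000)(1 − 0.34) ÷ 1,300,000.
Cancelling (1 − t) and cross-multiplying: 1,300,000·(EBIT − 45,000) = 1,980,000·(EBIT − 295,000).
Solving, EBIT = (295,000·1,980,000 − 45,000·1,300,000) / (1,980,000 − 1,300,000) = 525,600,000,000 / 680,000 = 772,941.18.

€772,941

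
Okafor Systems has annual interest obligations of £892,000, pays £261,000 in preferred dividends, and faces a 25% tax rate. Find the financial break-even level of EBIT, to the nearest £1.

£1,240,000

Preferred dividends are paid after tax, so their pre-tax equivalent is £261,000 ÷ (1 − 0.25) = £348,000.00.
EPS = 0 when EBIT covers interest plus the pre-tax preferred burden: £892,000 + £348,000.00 = £1,240,000.00.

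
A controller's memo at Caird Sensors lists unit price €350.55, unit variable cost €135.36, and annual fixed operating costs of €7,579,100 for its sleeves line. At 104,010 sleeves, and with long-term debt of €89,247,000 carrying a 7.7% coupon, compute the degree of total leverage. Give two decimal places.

Contribution at this volume is 104,010 × €215.19 = €22,381,911.90.
Operating income = contribution − fixed costs = €22,381,911.90 − €7,579,100 = €14,802,811.90. Interest = €6,872,019.00, so EBIT − I = €7,930,792.90.
DCL = contribution ÷ (EBIT − I) = €22,381,911.90 ÷ €7,930,792.90 = 2.8222.

2.82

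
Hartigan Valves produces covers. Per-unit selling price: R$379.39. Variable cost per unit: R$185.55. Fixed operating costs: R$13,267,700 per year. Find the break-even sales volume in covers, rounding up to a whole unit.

Unit CM = price − variable cost = R$379.39 − R$185.55 = R$193.84.
Break-even Q = R$13,267,700 / R$193.84 = 68,446.66 → 68,447 covers.

68,447 covers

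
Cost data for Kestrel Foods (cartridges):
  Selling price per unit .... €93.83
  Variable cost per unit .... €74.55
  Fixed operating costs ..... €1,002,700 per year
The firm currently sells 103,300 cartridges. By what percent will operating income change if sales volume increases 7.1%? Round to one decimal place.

+14.3%

Contribution at this volume is 103,300 × €19.28 = €1,991,624.00.
EBIT = €1,991,624.00 − €1,002,700 = €988,924.00.
So DOL = total CM / EBIT = €1,991,624.00 / €988,924.00 = 2.0139.
So EBIT moves 2.0139 × (+7.1%) = +14.3%.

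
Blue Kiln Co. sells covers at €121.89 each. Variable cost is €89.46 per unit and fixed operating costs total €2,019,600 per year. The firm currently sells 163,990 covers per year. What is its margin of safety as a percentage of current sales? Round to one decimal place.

62.0%

Unit CM = price − variable cost = €121.89 − €89.46 = €32.43. Break-even units = €2,019,600 ÷ €32.43 = 62,275.67; break-even revenue = 62,275.67 × €121.89 = €7,590,781.50.
Current sales = 163,990 × €121.89 = €19,988,741.10.
Margin of safety = (€19,988,741.10 − €7,590,781.50) ÷ €19,988,741.10 = 62.0%.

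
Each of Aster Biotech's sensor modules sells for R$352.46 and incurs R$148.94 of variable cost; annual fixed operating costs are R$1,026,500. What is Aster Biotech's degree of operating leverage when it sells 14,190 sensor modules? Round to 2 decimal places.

1.55

Contribution at this volume is 14,190 × R$203.52 = R$2,887,948.80.
Subtracting fixed costs: EBIT = R$2,887,948.80 − R$1,026,500 = R$1,861,448.80.
Degree of operating leverage = R$2,887,948.80 / R$1,861,448.80 = 1.5515.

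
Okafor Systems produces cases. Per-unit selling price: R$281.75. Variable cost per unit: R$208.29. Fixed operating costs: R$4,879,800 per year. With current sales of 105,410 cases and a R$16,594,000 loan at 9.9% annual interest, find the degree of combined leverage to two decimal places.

6.34

Contribution at this volume is 105,410 × R$73.46 = R$7,743,418.60.
Subtracting fixed costs: EBIT = R$7,743,418.60 − R$4,879,800 = R$2,863,618.60. Interest = R$1,642,806.00, so EBIT − I = R$1,220,812.60.
Degree of total leverage = total CM / (EBIT − interest) = R$7,743,418.60 / R$1,220,812.60 = 6.3428.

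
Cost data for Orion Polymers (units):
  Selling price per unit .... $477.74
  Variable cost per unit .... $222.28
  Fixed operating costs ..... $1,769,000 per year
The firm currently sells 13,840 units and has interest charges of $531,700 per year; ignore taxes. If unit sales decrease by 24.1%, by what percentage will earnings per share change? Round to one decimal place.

Total contribution margin = 13,840 × $255.46 = $3,535,566.40.
Operating income = contribution − fixed costs = $3,535,566.40 − $1,769,000 = $1,766,566.40.
After interest of $531,700.00, pre-tax earnings = $1,234,866.40.
DCL = total CM / (EBIT − I) = $3,535,566.40 / $1,234,866.40 = 2.8631.
EPS therefore changes by 2.8631 × (-24.1%) = -69.0%.

-69.0%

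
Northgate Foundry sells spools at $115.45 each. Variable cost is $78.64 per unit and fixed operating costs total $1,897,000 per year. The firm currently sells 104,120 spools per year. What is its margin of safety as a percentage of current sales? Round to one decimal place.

50.5%

Unit CM = price − variable cost = $115.45 − $78.64 = $36.81. Break-even units = $1,897,000 ÷ $36.81 = 51,534.91; break-even revenue = 51,534.91 × $115.45 = $5,949,705.24.
Actual sales revenue = 104,120 × $115.45 = $12,020,654.00.
Margin of safety = ($12,020,654.00 − $5,949,705.24) ÷ $12,020,654.00 = 50.5%.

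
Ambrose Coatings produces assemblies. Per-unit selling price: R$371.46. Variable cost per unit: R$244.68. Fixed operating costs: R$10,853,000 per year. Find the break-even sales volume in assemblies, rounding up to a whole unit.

85,605 assemblies

Unit CM = price − variable cost = R$371.46 − R$244.68 = R$126.78.
Break-even Q = R$10,853,000 / R$126.78 = 85,604.99 → 85,605 assemblies.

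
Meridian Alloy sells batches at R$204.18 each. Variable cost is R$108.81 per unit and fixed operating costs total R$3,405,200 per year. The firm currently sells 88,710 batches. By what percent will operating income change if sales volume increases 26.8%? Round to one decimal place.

+44.9%

Total contribution margin = 88,710 × R$95.37 = R$8,460,272.70.
EBIT = R$8,460,272.70 − R$3,405,200 = R$5,055,072.70.
So DOL = total CM / EBIT = R$8,460,272.70 / R$5,055,072.70 = 1.6736.
So EBIT moves 1.6736 × (+26.8%) = +44.9%.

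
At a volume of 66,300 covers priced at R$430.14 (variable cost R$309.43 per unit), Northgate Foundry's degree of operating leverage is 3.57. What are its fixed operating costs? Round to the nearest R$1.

Total contribution margin = 66,300 × R$120.71 = R$8,003,073.00.
DOL = contribution / EBIT, so EBIT = R$8,003,073.00 / 3.57 = R$2,241,757.14.
And FC = contribution − EBIT = R$8,003,073.00 − R$2,241,757.14 = R$5,761,316.

R$5,761,316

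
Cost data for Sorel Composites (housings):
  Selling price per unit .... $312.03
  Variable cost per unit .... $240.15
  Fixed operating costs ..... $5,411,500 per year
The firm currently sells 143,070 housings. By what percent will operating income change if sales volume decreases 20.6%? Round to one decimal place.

-43.5%

Contribution at this volume is 143,070 × $71.88 = $10,283,871.60.
Subtracting fixed costs: EBIT = $10,283,871.60 − $5,411,500 = $4,872,371.60.
Degree of operating leverage = $10,283,871.60 / $4,872,371.60 = 2.1107.
So EBIT moves 2.1107 × (-20.6%) = -43.5%.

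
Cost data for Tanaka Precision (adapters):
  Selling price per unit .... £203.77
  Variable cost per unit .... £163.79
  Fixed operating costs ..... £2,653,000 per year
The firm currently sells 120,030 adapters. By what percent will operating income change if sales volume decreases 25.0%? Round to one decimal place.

Total contribution margin = 120,030 × £39.98 = £4,798,799.40.
EBIT = £4,798,799.40 − £2,653,000 = £2,145,799.40.
Degree of operating leverage = £4,798,799.40 / £2,145,799.40 = 2.2364.
Operating income changes by 2.2364 × -25.0% = -55.9%.

-55.9%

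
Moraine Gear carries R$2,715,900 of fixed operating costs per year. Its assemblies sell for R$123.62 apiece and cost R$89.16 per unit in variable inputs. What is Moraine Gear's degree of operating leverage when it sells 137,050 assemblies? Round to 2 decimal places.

Contribution at this volume is 137,050 × R$34.46 = R$4,722,743.00.
EBIT = R$4,722,743.00 − R$2,715,900 = R$2,006,843.00.
Degree of operating leverage = R$4,722,743.00 / R$2,006,843.00 = 2.3533.

2.35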